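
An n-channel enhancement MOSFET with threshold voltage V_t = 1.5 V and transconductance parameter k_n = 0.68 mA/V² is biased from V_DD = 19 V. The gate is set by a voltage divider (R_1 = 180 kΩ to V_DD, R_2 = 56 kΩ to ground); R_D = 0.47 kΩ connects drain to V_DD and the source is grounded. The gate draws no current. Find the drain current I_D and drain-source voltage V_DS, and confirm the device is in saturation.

V_G = V_DD·R_2/(R_1+R_2) = 19×56/236 = 4.51 V. With the source grounded, V_GS = V_G = 4.51 V.
Assume saturation: I_D = (k_n/2)(V_GS − V_t)² = (0.68/2)×(4.51 − 1.5)² = 0.34×3.01² = 3.08 mA.
V_DS = V_DD − I_D·R_D = 19 − 3.08×0.47 = 17.6 V.
Saturation requires V_DS ≥ V_GS − V_t = 3.01 V; 17.6 ≥ 3.01 ✓.

I_D ≈ 3.1 mA, V_DS ≈ 18 V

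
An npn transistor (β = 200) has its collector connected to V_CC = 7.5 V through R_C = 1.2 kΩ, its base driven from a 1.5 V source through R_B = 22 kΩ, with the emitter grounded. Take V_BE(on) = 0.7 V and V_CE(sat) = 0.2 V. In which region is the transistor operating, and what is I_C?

saturation; I_C ≈ 6.1 mA

Assume active: I_B = (1.5 − 0.7)/22 = 0.0364 mA, giving I_C = β·I_B = 7.27 mA.
But then V_CE = 7.5 − 7.27×1.2 = -1.23 V < V_CE(sat) = 0.2 V — impossible in the active region.
So the transistor is saturated. With V_CE = 0.2 V, I_C = (V_CC − 0.2)/R_C = 7.3/1.2 = 6.08 mA.
Check: β·I_B = 7.27 mA > I_C = 6.08 mA, confirming saturation.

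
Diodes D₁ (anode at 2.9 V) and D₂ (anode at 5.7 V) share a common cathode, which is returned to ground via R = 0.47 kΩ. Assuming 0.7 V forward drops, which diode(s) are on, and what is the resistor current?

Only D₂ conducts; I_R ≈ 11 mA

Assume both conduct. Then node N would need to be at both 2.9−0.7 = 2.2 V and 5.7−0.7 = 5 V, which is impossible.
Assume only D₂ conducts: V_N = 5.7 − 0.7 = 5 V, so I_R = 5/0.47 = 10.6 mA.
Check D₁: its anode-to-cathode voltage is 2.9 − 5 = -2.1 V < 0.7 V, so it is off. The assumption is consistent.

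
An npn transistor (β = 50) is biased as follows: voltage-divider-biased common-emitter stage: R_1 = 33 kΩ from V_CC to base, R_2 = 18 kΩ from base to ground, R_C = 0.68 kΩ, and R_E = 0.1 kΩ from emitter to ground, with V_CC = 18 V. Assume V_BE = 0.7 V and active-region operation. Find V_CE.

Thevenize the base divider: V_Th = V_CC·R_2/(R_1+R_2) = 18×18/51 = 6.35 V, R_Th = R_1‖R_2 = 11.6 kΩ.
Base-emitter loop: V_Th = I_B·R_Th + V_BE + (β+1)I_B·R_E, so I_B = (6.35 − 0.7) / (11.6 + 51×0.1) = 0.338 mA.
I_C = β·I_B = 50×0.338 = 16.9 mA, and I_E = (β+1)I_B = 17.2 mA.
V_CE = V_CC − I_C·R_C − I_E·R_E = 18 − 16.9×0.68 − 17.2×0.1 = 4.8 V.
V_CE = 4.8 V > 0.2 V confirms active-region operation.

V_CE ≈ 4.8 V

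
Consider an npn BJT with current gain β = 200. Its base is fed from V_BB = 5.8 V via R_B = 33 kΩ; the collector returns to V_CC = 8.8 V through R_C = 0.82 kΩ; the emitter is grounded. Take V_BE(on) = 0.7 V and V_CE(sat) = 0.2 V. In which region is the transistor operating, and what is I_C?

Assume active: I_B = (5.8 − 0.7)/33 = 0.155 mA, giving I_C = β·I_B = 30.9 mA.
But then V_CE = 8.8 − 30.9×0.82 = -16.5 V < V_CE(sat) = 0.2 V — impossible in the active region.
So the transistor is saturated. With V_CE = 0.2 V, I_C = (V_CC − 0.2)/R_C = 8.6/0.82 = 10.5 mA.
Check: β·I_B = 30.9 mA > I_C = 10.5 mA, confirming saturation.

saturation; I_C ≈ 10 mA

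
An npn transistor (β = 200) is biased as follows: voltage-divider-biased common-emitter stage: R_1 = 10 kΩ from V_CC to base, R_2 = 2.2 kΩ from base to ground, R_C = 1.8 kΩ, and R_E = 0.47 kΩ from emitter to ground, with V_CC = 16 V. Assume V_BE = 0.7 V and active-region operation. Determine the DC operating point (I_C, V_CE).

I_C ≈ 4.5 mA, V_CE ≈ 5.7 V

Thevenize the base divider: V_Th = V_CC·R_2/(R_1+R_2) = 16×2.2/12.2 = 2.89 V, R_Th = R_1‖R_2 = 1.8 kΩ.
Base-emitter loop: V_Th = I_B·R_Th + V_BE + (β+1)I_B·R_E, so I_B = (2.89 − 0.7) / (1.8 + 201×0.47) = 0.0227 mA.
I_C = β·I_B = 200×0.0227 = 4.54 mA, and I_E = (β+1)I_B = 4.56 mA.
V_CE = V_CC − I_C·R_C − I_E·R_E = 16 − 4.54×1.8 − 4.56×0.47 = 5.68 V.
V_CE = 5.68 V > 0.2 V confirms active-region operation.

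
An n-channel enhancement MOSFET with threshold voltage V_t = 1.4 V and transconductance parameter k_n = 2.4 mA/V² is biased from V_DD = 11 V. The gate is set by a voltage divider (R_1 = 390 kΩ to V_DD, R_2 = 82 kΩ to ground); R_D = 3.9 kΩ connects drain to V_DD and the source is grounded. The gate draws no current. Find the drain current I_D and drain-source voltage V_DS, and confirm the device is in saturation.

I_D ≈ 0.31 mA, V_DS ≈ 9.8 V

V_G = V_DD·R_2/(R_1+R_2) = 11×82/472 = 1.91 V. With the source grounded, V_GS = V_G = 1.91 V.
Assume saturation: I_D = (k_n/2)(V_GS − V_t)² = (2.4/2)×(1.91 − 1.4)² = 1.2×0.511² = 0.313 mA.
V_DS = V_DD − I_D·R_D = 11 − 0.313×3.9 = 9.78 V.
Saturation requires V_DS ≥ V_GS − V_t = 0.511 V; 9.78 ≥ 0.511 ✓.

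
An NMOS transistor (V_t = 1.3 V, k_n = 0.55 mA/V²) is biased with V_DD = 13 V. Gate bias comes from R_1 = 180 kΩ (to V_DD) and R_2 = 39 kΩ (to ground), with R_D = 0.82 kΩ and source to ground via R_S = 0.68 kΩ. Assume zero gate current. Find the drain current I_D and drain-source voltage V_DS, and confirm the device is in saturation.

V_G = V_DD·R_2/(R_1+R_2) = 13×39/219 = 2.32 V.
Assume saturation: I_D = (k_n/2)(V_GS − V_t)² with V_GS = V_G − I_D·R_S = 2.32 − 0.68·I_D.
Substituting gives 0.127·I_D² − 1.38·I_D + 0.283 = 0, with roots I_D = 0.209 or 10.6 mA.
The root I_D = 10.6 mA gives V_GS = -4.92 V ≤ V_t, so take I_D = 0.209 mA.
Then V_GS = 2.17 V and V_DS = V_DD − I_D(R_D+R_S) = 13 − 0.209×1.5 = 12.7 V.
Saturation requires V_DS ≥ V_GS − V_t = 0.873 V; 12.7 ≥ 0.873 ✓.

I_D ≈ 0.21 mA, V_DS ≈ 13 V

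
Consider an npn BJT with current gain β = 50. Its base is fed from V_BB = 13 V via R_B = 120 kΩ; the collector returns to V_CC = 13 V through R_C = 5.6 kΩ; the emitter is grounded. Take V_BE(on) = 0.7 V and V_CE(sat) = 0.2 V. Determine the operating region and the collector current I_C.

saturation; I_C ≈ 2.3 mA

Assume active: I_B = (13 − 0.7)/120 = 0.103 mA, giving I_C = β·I_B = 5.12 mA.
But then V_CE = 13 − 5.12×5.6 = -15.7 V < V_CE(sat) = 0.2 V — impossible in the active region.
So the transistor is saturated. With V_CE = 0.2 V, I_C = (V_CC − 0.2)/R_C = 12.8/5.6 = 2.29 mA.
Check: β·I_B = 5.12 mA > I_C = 2.29 mA, confirming saturation.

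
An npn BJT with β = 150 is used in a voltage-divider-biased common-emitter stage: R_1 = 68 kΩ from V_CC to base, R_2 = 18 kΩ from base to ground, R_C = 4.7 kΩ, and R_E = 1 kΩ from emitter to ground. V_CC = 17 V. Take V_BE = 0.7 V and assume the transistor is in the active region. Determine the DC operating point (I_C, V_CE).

I_C ≈ 2.6 mA, V_CE ≈ 2.2 V

Thevenize the base divider: V_Th = V_CC·R_2/(R_1+R_2) = 17×18/86 = 3.56 V, R_Th = R_1‖R_2 = 14.2 kΩ.
Base-emitter loop: V_Th = I_B·R_Th + V_BE + (β+1)I_B·R_E, so I_B = (3.56 − 0.7) / (14.2 + 151×1) = 0.0173 mA.
I_C = β·I_B = 150×0.0173 = 2.59 mA, and I_E = (β+1)I_B = 2.61 mA.
V_CE = V_CC − I_C·R_C − I_E·R_E = 17 − 2.59×4.7 − 2.61×1 = 2.19 V.
V_CE = 2.19 V > 0.2 V confirms active-region operation.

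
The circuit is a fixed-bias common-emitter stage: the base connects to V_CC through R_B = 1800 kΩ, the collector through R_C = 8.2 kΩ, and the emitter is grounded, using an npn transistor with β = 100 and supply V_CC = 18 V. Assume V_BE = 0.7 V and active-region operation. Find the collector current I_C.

I_C ≈ 0.96 mA

Base loop: V_CC = I_B·R_B + V_BE, so I_B = (18 − 0.7)/1800 kΩ = 0.00961 mA.
In the active region I_C = β·I_B = 100 × 0.00961 = 0.961 mA.
Collector loop: V_CE = V_CC − I_C·R_C = 18 − 0.961×8.2 = 10.1 V.
Since V_CE = 10.1 V > V_CE(sat) ≈ 0.2 V, the transistor is in the active region as assumed.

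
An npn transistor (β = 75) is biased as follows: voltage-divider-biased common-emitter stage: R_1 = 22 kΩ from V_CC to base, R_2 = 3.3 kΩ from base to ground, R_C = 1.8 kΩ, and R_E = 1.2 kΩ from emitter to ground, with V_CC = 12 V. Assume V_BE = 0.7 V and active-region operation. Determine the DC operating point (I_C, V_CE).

I_C ≈ 0.69 mA, V_CE ≈ 9.9 V

Thevenize the base divider: V_Th = V_CC·R_2/(R_1+R_2) = 12×3.3/25.3 = 1.57 V, R_Th = R_1‖R_2 = 2.87 kΩ.
Base-emitter loop: V_Th = I_B·R_Th + V_BE + (β+1)I_B·R_E, so I_B = (1.57 − 0.7) / (2.87 + 76×1.2) = 0.0092 mA.
I_C = β·I_B = 75×0.0092 = 0.69 mA, and I_E = (β+1)I_B = 0.699 mA.
V_CE = V_CC − I_C·R_C − I_E·R_E = 12 − 0.69×1.8 − 0.699×1.2 = 9.92 V.
V_CE = 9.92 V > 0.2 V confirms active-region operation.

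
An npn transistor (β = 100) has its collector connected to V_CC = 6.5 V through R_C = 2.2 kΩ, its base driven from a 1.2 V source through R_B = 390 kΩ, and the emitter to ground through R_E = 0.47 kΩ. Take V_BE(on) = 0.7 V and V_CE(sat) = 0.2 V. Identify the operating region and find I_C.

Assume active. Base-emitter loop: I_B = (V_BB − V_BE)/(R_B + (β+1)R_E) = (1.2 − 0.7)/(390 + 101×0.47) = 0.00114 mA.
I_C = β·I_B = 100×0.00114 = 0.114 mA.
V_CE = V_CC − I_C·R_C − I_E·R_E = 6.5 − 0.114×2.2 − 0.115×0.47 = 6.19 V > V_CE(sat), so the active-region assumption holds.

active; I_C ≈ 0.11 mA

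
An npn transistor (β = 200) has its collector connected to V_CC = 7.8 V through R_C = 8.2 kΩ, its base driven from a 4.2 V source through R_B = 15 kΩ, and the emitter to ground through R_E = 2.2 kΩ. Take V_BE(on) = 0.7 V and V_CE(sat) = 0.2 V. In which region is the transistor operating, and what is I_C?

Assume active: I_B = (4.2 − 0.7)/(15 + 201×2.2) = 0.00766 mA, I_C = β·I_B = 1.53 mA.
Then V_CE = 7.8 − 1.53×8.2 − 1.54×2.2 = -8.14 V < 0.2 V — the active assumption fails.
Re-solve with V_CE = 0.2 V. KCL at the emitter: V_E/R_E = (V_BB−0.7−V_E)/R_B + (V_CC−0.2−V_E)/R_C, giving V_E = 1.8 V.
I_C = (V_CC − 0.2 − V_E)/R_C = (7.6 − 1.8)/8.2 = 0.707 mA.
Check: I_B = (3.5 − 1.8)/15 = 0.113 mA, and β·I_B = 22.6 mA > I_C, confirming saturation.

saturation; I_C ≈ 0.71 mA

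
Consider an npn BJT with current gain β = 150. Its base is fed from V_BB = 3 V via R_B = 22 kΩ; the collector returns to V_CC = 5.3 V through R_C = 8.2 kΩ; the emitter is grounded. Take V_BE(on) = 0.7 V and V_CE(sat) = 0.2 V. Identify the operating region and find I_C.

saturation; I_C ≈ 0.62 mA

Assume active: I_B = (3 − 0.7)/22 = 0.105 mA, giving I_C = β·I_B = 15.7 mA.
But then V_CE = 5.3 − 15.7×8.2 = -123 V < V_CE(sat) = 0.2 V — impossible in the active region.
So the transistor is saturated. With V_CE = 0.2 V, I_C = (V_CC − 0.2)/R_C = 5.1/8.2 = 0.622 mA.
Check: β·I_B = 15.7 mA > I_C = 0.622 mA, confirming saturation.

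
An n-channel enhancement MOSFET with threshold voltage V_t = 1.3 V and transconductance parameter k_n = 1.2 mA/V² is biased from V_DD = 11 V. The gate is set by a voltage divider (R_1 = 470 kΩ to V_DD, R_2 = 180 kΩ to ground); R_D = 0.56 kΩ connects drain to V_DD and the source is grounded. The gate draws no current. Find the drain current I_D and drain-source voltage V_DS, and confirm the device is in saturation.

V_G = V_DD·R_2/(R_1+R_2) = 11×180/650 = 3.05 V. With the source grounded, V_GS = V_G = 3.05 V.
Assume saturation: I_D = (k_n/2)(V_GS − V_t)² = (1.2/2)×(3.05 − 1.3)² = 0.6×1.75² = 1.83 mA.
V_DS = V_DD − I_D·R_D = 11 − 1.83×0.56 = 9.98 V.
Saturation requires V_DS ≥ V_GS − V_t = 1.75 V; 9.98 ≥ 1.75 ✓.

I_D ≈ 1.8 mA, V_DS ≈ 10 V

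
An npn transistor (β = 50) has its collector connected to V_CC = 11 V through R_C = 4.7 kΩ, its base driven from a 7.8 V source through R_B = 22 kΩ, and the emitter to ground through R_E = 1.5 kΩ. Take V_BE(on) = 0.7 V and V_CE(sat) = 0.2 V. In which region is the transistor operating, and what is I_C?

saturation; I_C ≈ 1.7 mA

Assume active: I_B = (7.8 − 0.7)/(22 + 51×1.5) = 0.0721 mA, I_C = β·I_B = 3.6 mA.
Then V_CE = 11 − 3.6×4.7 − 3.68×1.5 = -11.5 V < 0.2 V — the active assumption fails.
Re-solve with V_CE = 0.2 V. KCL at the emitter: V_E/R_E = (V_BB−0.7−V_E)/R_B + (V_CC−0.2−V_E)/R_C, giving V_E = 2.83 V.
I_C = (V_CC − 0.2 − V_E)/R_C = (10.8 − 2.83)/4.7 = 1.7 mA.
Check: I_B = (7.1 − 2.83)/22 = 0.194 mA, and β·I_B = 9.7 mA > I_C, confirming saturation.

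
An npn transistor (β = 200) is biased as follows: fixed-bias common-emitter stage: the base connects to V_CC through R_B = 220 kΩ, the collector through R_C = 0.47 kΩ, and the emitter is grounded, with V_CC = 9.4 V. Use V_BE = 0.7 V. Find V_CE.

V_CE ≈ 5.7 V

Base loop: V_CC = I_B·R_B + V_BE, so I_B = (9.4 − 0.7)/220 kΩ = 0.0395 mA.
In the active region I_C = β·I_B = 200 × 0.0395 = 7.91 mA.
Collector loop: V_CE = V_CC − I_C·R_C = 9.4 − 7.91×0.47 = 5.68 V.
Since V_CE = 5.68 V > V_CE(sat) ≈ 0.2 V, the transistor is in the active region as assumed.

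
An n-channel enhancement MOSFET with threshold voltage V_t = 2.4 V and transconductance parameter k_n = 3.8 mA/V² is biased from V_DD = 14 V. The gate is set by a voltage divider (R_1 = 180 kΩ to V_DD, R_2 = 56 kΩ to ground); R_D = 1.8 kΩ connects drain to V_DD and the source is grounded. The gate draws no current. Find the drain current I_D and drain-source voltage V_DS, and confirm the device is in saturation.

V_G = V_DD·R_2/(R_1+R_2) = 14×56/236 = 3.32 V. With the source grounded, V_GS = V_G = 3.32 V.
Assume saturation: I_D = (k_n/2)(V_GS − V_t)² = (3.8/2)×(3.32 − 2.4)² = 1.9×0.922² = 1.62 mA.
V_DS = V_DD − I_D·R_D = 14 − 1.62×1.8 = 11.1 V.
Saturation requires V_DS ≥ V_GS − V_t = 0.922 V; 11.1 ≥ 0.922 ✓.

I_D ≈ 1.6 mA, V_DS ≈ 11 V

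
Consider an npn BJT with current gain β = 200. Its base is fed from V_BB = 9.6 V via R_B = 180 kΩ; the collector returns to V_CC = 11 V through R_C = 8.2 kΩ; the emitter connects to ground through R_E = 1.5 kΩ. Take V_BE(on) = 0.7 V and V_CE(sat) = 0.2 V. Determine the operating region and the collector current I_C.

Assume active: I_B = (9.6 − 0.7)/(180 + 201×1.5) = 0.0185 mA, I_C = β·I_B = 3.7 mA.
Then V_CE = 11 − 3.7×8.2 − 3.72×1.5 = -24.9 V < 0.2 V — the active assumption fails.
Re-solve with V_CE = 0.2 V. KCL at the emitter: V_E/R_E = (V_BB−0.7−V_E)/R_B + (V_CC−0.2−V_E)/R_C, giving V_E = 1.72 V.
I_C = (V_CC − 0.2 − V_E)/R_C = (10.8 − 1.72)/8.2 = 1.11 mA.
Check: I_B = (8.9 − 1.72)/180 = 0.0399 mA, and β·I_B = 7.98 mA > I_C, confirming saturation.

saturation; I_C ≈ 1.1 mA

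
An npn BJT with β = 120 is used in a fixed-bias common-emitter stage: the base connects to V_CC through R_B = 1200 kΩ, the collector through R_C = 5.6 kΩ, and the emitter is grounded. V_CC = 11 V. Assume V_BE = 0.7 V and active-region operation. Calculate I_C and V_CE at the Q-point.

Base loop: V_CC = I_B·R_B + V_BE, so I_B = (11 − 0.7)/1200 kΩ = 0.00858 mA.
In the active region I_C = β·I_B = 120 × 0.00858 = 1.03 mA.
Collector loop: V_CE = V_CC − I_C·R_C = 11 − 1.03×5.6 = 5.23 V.
Since V_CE = 5.23 V > V_CE(sat) ≈ 0.2 V, the transistor is in the active region as assumed.

I_C ≈ 1 mA, V_CE ≈ 5.2 V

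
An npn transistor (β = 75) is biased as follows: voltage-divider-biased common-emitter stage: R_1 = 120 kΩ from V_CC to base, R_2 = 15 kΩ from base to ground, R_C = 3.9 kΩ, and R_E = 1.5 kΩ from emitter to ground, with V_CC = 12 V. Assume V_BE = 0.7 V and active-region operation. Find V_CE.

V_CE ≈ 10 V

Thevenize the base divider: V_Th = V_CC·R_2/(R_1+R_2) = 12×15/135 = 1.33 V, R_Th = R_1‖R_2 = 13.3 kΩ.
Base-emitter loop: V_Th = I_B·R_Th + V_BE + (β+1)I_B·R_E, so I_B = (1.33 − 0.7) / (13.3 + 76×1.5) = 0.00497 mA.
I_C = β·I_B = 75×0.00497 = 0.373 mA, and I_E = (β+1)I_B = 0.378 mA.
V_CE = V_CC − I_C·R_C − I_E·R_E = 12 − 0.373×3.9 − 0.378×1.5 = 9.98 V.
V_CE = 9.98 V > 0.2 V confirms active-region operation.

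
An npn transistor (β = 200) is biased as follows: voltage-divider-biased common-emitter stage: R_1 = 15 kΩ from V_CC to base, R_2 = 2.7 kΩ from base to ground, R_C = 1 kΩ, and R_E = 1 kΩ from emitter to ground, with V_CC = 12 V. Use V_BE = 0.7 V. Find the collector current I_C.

Thevenize the base divider: V_Th = V_CC·R_2/(R_1+R_2) = 12×2.7/17.7 = 1.83 V, R_Th = R_1‖R_2 = 2.29 kΩ.
Base-emitter loop: V_Th = I_B·R_Th + V_BE + (β+1)I_B·R_E, so I_B = (1.83 − 0.7) / (2.29 + 201×1) = 0.00556 mA.
I_C = β·I_B = 200×0.00556 = 1.11 mA, and I_E = (β+1)I_B = 1.12 mA.
V_CE = V_CC − I_C·R_C − I_E·R_E = 12 − 1.11×1 − 1.12×1 = 9.77 V.
V_CE = 9.77 V > 0.2 V confirms active-region operation.

I_C ≈ 1.1 mA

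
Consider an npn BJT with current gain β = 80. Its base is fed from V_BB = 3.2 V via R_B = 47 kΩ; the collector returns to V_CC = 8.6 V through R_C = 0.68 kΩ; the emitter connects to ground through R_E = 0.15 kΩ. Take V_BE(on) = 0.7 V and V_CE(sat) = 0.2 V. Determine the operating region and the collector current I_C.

active; I_C ≈ 3.4 mA

Assume active. Base-emitter loop: I_B = (V_BB − V_BE)/(R_B + (β+1)R_E) = (3.2 − 0.7)/(47 + 81×0.15) = 0.0423 mA.
I_C = β·I_B = 80×0.0423 = 3.38 mA.
V_CE = V_CC − I_C·R_C − I_E·R_E = 8.6 − 3.38×0.68 − 3.42×0.15 = 5.79 V > V_CE(sat), so the active-region assumption holds.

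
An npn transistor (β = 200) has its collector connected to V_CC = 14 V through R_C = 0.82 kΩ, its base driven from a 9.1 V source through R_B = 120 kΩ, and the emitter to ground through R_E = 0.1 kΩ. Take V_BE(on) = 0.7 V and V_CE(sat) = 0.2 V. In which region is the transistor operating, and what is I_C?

active; I_C ≈ 12 mA

Assume active. Base-emitter loop: I_B = (V_BB − V_BE)/(R_B + (β+1)R_E) = (9.1 − 0.7)/(120 + 201×0.1) = 0.06 mA.
I_C = β·I_B = 200×0.06 = 12 mA.
V_CE = V_CC − I_C·R_C − I_E·R_E = 14 − 12×0.82 − 12.1×0.1 = 2.96 V > V_CE(sat), so the active-region assumption holds.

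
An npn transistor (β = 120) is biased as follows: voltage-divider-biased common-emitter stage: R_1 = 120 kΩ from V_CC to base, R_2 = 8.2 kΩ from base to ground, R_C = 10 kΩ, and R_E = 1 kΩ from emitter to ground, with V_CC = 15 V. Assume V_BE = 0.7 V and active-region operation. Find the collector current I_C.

Thevenize the base divider: V_Th = V_CC·R_2/(R_1+R_2) = 15×8.2/128 = 0.959 V, R_Th = R_1‖R_2 = 7.68 kΩ.
Base-emitter loop: V_Th = I_B·R_Th + V_BE + (β+1)I_B·R_E, so I_B = (0.959 − 0.7) / (7.68 + 121×1) = 0.00202 mA.
I_C = β·I_B = 120×0.00202 = 0.242 mA, and I_E = (β+1)I_B = 0.244 mA.
V_CE = V_CC − I_C·R_C − I_E·R_E = 15 − 0.242×10 − 0.244×1 = 12.3 V.
V_CE = 12.3 V > 0.2 V confirms active-region operation.

I_C ≈ 0.24 mA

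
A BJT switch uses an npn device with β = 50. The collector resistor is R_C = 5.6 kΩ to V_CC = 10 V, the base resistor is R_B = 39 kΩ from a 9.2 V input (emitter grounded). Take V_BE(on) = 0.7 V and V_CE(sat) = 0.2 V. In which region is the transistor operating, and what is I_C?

Assume active: I_B = (9.2 − 0.7)/39 = 0.218 mA, giving I_C = β·I_B = 10.9 mA.
But then V_CE = 10 − 10.9×5.6 = -51 V < V_CE(sat) = 0.2 V — impossible in the active region.
So the transistor is saturated. With V_CE = 0.2 V, I_C = (V_CC − 0.2)/R_C = 9.8/5.6 = 1.75 mA.
Check: β·I_B = 10.9 mA > I_C = 1.75 mA, confirming saturation.

saturation; I_C ≈ 1.8 mA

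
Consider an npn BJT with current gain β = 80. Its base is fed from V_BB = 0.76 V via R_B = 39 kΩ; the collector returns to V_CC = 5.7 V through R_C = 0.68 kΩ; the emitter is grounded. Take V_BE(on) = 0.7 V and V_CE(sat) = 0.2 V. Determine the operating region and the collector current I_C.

active; I_C ≈ 0.12 mA

Assume active. Base-emitter loop: I_B = (V_BB − V_BE)/R_B = (0.76 − 0.7)/39 = 0.00154 mA.
I_C = β·I_B = 80×0.00154 = 0.123 mA.
V_CE = V_CC − I_C·R_C = 5.7 − 0.123×0.68 = 5.62 V > V_CE(sat), so the active-region assumption holds.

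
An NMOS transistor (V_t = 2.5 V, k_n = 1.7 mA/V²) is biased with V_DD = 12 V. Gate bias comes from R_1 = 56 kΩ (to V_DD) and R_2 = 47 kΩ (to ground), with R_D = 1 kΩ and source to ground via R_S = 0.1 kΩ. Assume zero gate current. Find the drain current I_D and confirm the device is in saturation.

I_D ≈ 5.1 mA

V_G = V_DD·R_2/(R_1+R_2) = 12×47/103 = 5.48 V.
Assume saturation: I_D = (k_n/2)(V_GS − V_t)² with V_GS = V_G − I_D·R_S = 5.48 − 0.1·I_D.
Substituting gives 0.0085·I_D² − 1.51·I_D + 7.53 = 0, with roots I_D = 5.15 or 172 mA.
The root I_D = 172 mA gives V_GS = -11.7 V ≤ V_t, so take I_D = 5.15 mA.
Then V_GS = 4.96 V and V_DS = V_DD − I_D(R_D+R_S) = 12 − 5.15×1.1 = 6.34 V.
Saturation requires V_DS ≥ V_GS − V_t = 2.46 V; 6.34 ≥ 2.46 ✓.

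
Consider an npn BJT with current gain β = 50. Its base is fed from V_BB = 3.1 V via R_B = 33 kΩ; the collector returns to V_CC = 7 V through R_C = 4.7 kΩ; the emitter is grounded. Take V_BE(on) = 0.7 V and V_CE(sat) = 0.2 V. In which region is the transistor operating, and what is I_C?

saturation; I_C ≈ 1.4 mA

Assume active: I_B = (3.1 − 0.7)/33 = 0.0727 mA, giving I_C = β·I_B = 3.64 mA.
But then V_CE = 7 − 3.64×4.7 = -10.1 V < V_CE(sat) = 0.2 V — impossible in the active region.
So the transistor is saturated. With V_CE = 0.2 V, I_C = (V_CC − 0.2)/R_C = 6.8/4.7 = 1.45 mA.
Check: β·I_B = 3.64 mA > I_C = 1.45 mA, confirming saturation.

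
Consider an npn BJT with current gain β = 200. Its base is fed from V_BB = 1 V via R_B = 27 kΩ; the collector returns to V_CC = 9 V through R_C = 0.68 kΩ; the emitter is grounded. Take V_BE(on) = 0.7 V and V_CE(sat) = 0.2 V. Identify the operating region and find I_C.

Assume active. Base-emitter loop: I_B = (V_BB − V_BE)/R_B = (1 − 0.7)/27 = 0.0111 mA.
I_C = β·I_B = 200×0.0111 = 2.22 mA.
V_CE = V_CC − I_C·R_C = 9 − 2.22×0.68 = 7.49 V > V_CE(sat), so the active-region assumption holds.

active; I_C ≈ 2.2 mA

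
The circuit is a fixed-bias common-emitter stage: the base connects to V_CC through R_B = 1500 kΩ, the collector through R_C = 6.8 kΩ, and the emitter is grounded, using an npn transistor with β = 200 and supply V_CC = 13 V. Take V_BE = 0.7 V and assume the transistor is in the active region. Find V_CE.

V_CE ≈ 1.8 V

Base loop: V_CC = I_B·R_B + V_BE, so I_B = (13 − 0.7)/1500 kΩ = 0.0082 mA.
In the active region I_C = β·I_B = 200 × 0.0082 = 1.64 mA.
Collector loop: V_CE = V_CC − I_C·R_C = 13 − 1.64×6.8 = 1.85 V.
Since V_CE = 1.85 V > V_CE(sat) ≈ 0.2 V, the transistor is in the active region as assumed.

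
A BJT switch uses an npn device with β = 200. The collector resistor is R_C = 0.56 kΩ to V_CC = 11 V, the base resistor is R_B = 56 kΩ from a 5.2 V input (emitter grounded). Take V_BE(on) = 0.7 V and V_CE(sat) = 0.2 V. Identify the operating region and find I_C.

Assume active. Base-emitter loop: I_B = (V_BB − V_BE)/R_B = (5.2 − 0.7)/56 = 0.0804 mA.
I_C = β·I_B = 200×0.0804 = 16.1 mA.
V_CE = V_CC − I_C·R_C = 11 − 16.1×0.56 = 2 V > V_CE(sat), so the active-region assumption holds.

active; I_C ≈ 16 mA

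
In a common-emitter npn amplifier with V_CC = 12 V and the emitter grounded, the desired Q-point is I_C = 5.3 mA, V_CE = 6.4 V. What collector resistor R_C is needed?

R_C ≈ 1.1 kΩ

Collector loop: V_CC = I_C·R_C + V_CE.
R_C = (V_CC − V_CE)/I_C = (12 − 6.4)/5.3 = 1.06 kΩ.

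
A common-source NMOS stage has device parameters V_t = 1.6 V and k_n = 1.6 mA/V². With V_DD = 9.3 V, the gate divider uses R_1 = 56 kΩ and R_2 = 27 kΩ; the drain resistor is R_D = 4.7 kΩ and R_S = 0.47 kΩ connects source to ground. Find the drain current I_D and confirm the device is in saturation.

I_D ≈ 0.85 mA

V_G = V_DD·R_2/(R_1+R_2) = 9.3×27/83 = 3.03 V.
Assume saturation: I_D = (k_n/2)(V_GS − V_t)² with V_GS = V_G − I_D·R_S = 3.03 − 0.47·I_D.
Substituting gives 0.177·I_D² − 2.07·I_D + 1.63 = 0, with roots I_D = 0.845 or 10.9 mA.
The root I_D = 10.9 mA gives V_GS = -2.09 V ≤ V_t, so take I_D = 0.845 mA.
Then V_GS = 2.63 V and V_DS = V_DD − I_D(R_D+R_S) = 9.3 − 0.845×5.17 = 4.93 V.
Saturation requires V_DS ≥ V_GS − V_t = 1.03 V; 4.93 ≥ 1.03 ✓.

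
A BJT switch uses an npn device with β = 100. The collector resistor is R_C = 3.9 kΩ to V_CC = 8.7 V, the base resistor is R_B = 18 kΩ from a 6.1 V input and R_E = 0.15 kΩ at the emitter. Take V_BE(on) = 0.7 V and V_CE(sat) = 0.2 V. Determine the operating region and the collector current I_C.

saturation; I_C ≈ 2.1 mA

Assume active: I_B = (6.1 − 0.7)/(18 + 101×0.15) = 0.163 mA, I_C = β·I_B = 16.3 mA.
Then V_CE = 8.7 − 16.3×3.9 − 16.5×0.15 = -57.3 V < 0.2 V — the active assumption fails.
Re-solve with V_CE = 0.2 V. KCL at the emitter: V_E/R_E = (V_BB−0.7−V_E)/R_B + (V_CC−0.2−V_E)/R_C, giving V_E = 0.355 V.
I_C = (V_CC − 0.2 − V_E)/R_C = (8.5 − 0.355)/3.9 = 2.09 mA.
Check: I_B = (5.4 − 0.355)/18 = 0.28 mA, and β·I_B = 28 mA > I_C, confirming saturation.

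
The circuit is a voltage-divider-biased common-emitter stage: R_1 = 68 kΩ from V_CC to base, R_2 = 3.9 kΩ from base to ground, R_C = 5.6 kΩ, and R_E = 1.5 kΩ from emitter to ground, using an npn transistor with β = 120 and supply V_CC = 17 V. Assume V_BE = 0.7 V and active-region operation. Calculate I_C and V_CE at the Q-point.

Thevenize the base divider: V_Th = V_CC·R_2/(R_1+R_2) = 17×3.9/71.9 = 0.922 V, R_Th = R_1‖R_2 = 3.69 kΩ.
Base-emitter loop: V_Th = I_B·R_Th + V_BE + (β+1)I_B·R_E, so I_B = (0.922 − 0.7) / (3.69 + 121×1.5) = 0.0012 mA.
I_C = β·I_B = 120×0.0012 = 0.144 mA, and I_E = (β+1)I_B = 0.145 mA.
V_CE = V_CC − I_C·R_C − I_E·R_E = 17 − 0.144×5.6 − 0.145×1.5 = 16 V.
V_CE = 16 V > 0.2 V confirms active-region operation.

I_C ≈ 0.14 mA, V_CE ≈ 16 V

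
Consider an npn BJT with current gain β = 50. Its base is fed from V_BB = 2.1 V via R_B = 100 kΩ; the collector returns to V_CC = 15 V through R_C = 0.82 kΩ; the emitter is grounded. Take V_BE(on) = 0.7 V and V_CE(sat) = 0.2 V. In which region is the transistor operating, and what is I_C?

active; I_C ≈ 0.7 mA

Assume active. Base-emitter loop: I_B = (V_BB − V_BE)/R_B = (2.1 − 0.7)/100 = 0.014 mA.
I_C = β·I_B = 50×0.014 = 0.7 mA.
V_CE = V_CC − I_C·R_C = 15 − 0.7×0.82 = 14.4 V > V_CE(sat), so the active-region assumption holds.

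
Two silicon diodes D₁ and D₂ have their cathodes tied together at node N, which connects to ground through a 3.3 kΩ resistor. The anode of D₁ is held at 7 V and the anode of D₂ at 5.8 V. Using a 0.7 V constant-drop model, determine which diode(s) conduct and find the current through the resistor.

Assume both conduct. Then node N would need to be at both 7−0.7 = 6.3 V and 5.8−0.7 = 5.1 V, which is impossible.
Assume only D₁ conducts: V_N = 7 − 0.7 = 6.3 V, so I_R = 6.3/3.3 = 1.91 mA.
Check D₂: its anode-to-cathode voltage is 5.8 − 6.3 = -0.5 V < 0.7 V, so it is off. The assumption is consistent.

Only D₁ conducts; I_R ≈ 1.9 mA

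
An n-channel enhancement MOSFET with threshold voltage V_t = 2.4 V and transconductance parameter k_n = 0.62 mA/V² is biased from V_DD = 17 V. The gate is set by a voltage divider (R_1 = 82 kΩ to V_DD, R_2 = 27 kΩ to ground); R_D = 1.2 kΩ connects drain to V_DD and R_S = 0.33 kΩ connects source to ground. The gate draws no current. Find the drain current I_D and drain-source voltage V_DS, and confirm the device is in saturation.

V_G = V_DD·R_2/(R_1+R_2) = 17×27/109 = 4.21 V.
Assume saturation: I_D = (k_n/2)(V_GS − V_t)² with V_GS = V_G − I_D·R_S = 4.21 − 0.33·I_D.
Substituting gives 0.0338·I_D² − 1.37·I_D + 1.02 = 0, with roots I_D = 0.756 or 39.8 mA.
The root I_D = 39.8 mA gives V_GS = -8.94 V ≤ V_t, so take I_D = 0.756 mA.
Then V_GS = 3.96 V and V_DS = V_DD − I_D(R_D+R_S) = 17 − 0.756×1.53 = 15.8 V.
Saturation requires V_DS ≥ V_GS − V_t = 1.56 V; 15.8 ≥ 1.56 ✓.

I_D ≈ 0.76 mA, V_DS ≈ 16 V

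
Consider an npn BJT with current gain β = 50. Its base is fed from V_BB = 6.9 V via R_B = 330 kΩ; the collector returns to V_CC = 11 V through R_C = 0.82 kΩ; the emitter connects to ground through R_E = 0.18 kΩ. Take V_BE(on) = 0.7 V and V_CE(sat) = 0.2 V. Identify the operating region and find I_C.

active; I_C ≈ 0.91 mA

Assume active. Base-emitter loop: I_B = (V_BB − V_BE)/(R_B + (β+1)R_E) = (6.9 − 0.7)/(330 + 51×0.18) = 0.0183 mA.
I_C = β·I_B = 50×0.0183 = 0.914 mA.
V_CE = V_CC − I_C·R_C − I_E·R_E = 11 − 0.914×0.82 − 0.932×0.18 = 10.1 V > V_CE(sat), so the active-region assumption holds.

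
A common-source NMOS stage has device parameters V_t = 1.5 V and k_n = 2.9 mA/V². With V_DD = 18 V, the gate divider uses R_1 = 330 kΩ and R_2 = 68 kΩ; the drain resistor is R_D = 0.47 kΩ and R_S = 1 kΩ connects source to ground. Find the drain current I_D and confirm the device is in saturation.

I_D ≈ 0.82 mA

V_G = V_DD·R_2/(R_1+R_2) = 18×68/398 = 3.08 V.
Assume saturation: I_D = (k_n/2)(V_GS − V_t)² with V_GS = V_G − I_D·R_S = 3.08 − 1·I_D.
Substituting gives 1.45·I_D² − 5.57·I_D + 3.6 = 0, with roots I_D = 0.822 or 3.02 mA.
The root I_D = 3.02 mA gives V_GS = 0.0573 V ≤ V_t, so take I_D = 0.822 mA.
Then V_GS = 2.25 V and V_DS = V_DD − I_D(R_D+R_S) = 18 − 0.822×1.47 = 16.8 V.
Saturation requires V_DS ≥ V_GS − V_t = 0.753 V; 16.8 ≥ 0.753 ✓.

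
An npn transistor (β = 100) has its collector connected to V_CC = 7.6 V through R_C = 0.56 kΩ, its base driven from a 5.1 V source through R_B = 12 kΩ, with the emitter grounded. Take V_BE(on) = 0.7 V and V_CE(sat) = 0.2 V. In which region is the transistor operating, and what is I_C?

Assume active: I_B = (5.1 − 0.7)/12 = 0.367 mA, giving I_C = β·I_B = 36.7 mA.
But then V_CE = 7.6 − 36.7×0.56 = -12.9 V < V_CE(sat) = 0.2 V — impossible in the active region.
So the transistor is saturated. With V_CE = 0.2 V, I_C = (V_CC − 0.2)/R_C = 7.4/0.56 = 13.2 mA.
Check: β·I_B = 36.7 mA > I_C = 13.2 mA, confirming saturation.

saturation; I_C ≈ 13 mA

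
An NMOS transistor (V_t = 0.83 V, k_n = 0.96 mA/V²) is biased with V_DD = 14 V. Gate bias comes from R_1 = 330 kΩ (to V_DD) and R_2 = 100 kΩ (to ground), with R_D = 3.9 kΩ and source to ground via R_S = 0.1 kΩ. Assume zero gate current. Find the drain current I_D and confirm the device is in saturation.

V_G = V_DD·R_2/(R_1+R_2) = 14×100/430 = 3.26 V.
Assume saturation: I_D = (k_n/2)(V_GS − V_t)² with V_GS = V_G − I_D·R_S = 3.26 − 0.1·I_D.
Substituting gives 0.0048·I_D² − 1.23·I_D + 2.82 = 0, with roots I_D = 2.31 or 255 mA.
The root I_D = 255 mA gives V_GS = -22.2 V ≤ V_t, so take I_D = 2.31 mA.
Then V_GS = 3.02 V and V_DS = V_DD − I_D(R_D+R_S) = 14 − 2.31×4 = 4.75 V.
Saturation requires V_DS ≥ V_GS − V_t = 2.19 V; 4.75 ≥ 2.19 ✓.

I_D ≈ 2.3 mA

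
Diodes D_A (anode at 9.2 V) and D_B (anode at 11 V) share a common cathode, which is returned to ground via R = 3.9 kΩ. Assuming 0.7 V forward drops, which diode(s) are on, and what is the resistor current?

Only D_B conducts; I_R ≈ 2.6 mA

Assume both conduct. Then node N would need to be at both 9.2−0.7 = 8.5 V and 11−0.7 = 10.3 V, which is impossible.
Assume only D_B conducts: V_N = 11 − 0.7 = 10.3 V, so I_R = 10.3/3.9 = 2.64 mA.
Check D_A: its anode-to-cathode voltage is 9.2 − 10.3 = -1.1 V < 0.7 V, so it is off. The assumption is consistent.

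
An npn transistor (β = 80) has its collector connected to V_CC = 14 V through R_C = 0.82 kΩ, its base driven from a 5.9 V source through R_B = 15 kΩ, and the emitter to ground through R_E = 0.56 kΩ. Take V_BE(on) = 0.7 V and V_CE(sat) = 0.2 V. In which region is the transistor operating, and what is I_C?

active; I_C ≈ 6.9 mA

Assume active. Base-emitter loop: I_B = (V_BB − V_BE)/(R_B + (β+1)R_E) = (5.9 − 0.7)/(15 + 81×0.56) = 0.0861 mA.
I_C = β·I_B = 80×0.0861 = 6.89 mA.
V_CE = V_CC − I_C·R_C − I_E·R_E = 14 − 6.89×0.82 − 6.98×0.56 = 4.44 V > V_CE(sat), so the active-region assumption holds.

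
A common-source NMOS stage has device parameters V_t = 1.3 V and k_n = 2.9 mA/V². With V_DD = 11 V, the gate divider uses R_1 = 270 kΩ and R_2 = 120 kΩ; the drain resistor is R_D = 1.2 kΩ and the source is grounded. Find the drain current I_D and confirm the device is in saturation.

V_G = V_DD·R_2/(R_1+R_2) = 11×120/390 = 3.38 V. With the source grounded, V_GS = V_G = 3.38 V.
Assume saturation: I_D = (k_n/2)(V_GS − V_t)² = (2.9/2)×(3.38 − 1.3)² = 1.45×2.08² = 6.3 mA.
V_DS = V_DD − I_D·R_D = 11 − 6.3×1.2 = 3.44 V.
Saturation requires V_DS ≥ V_GS − V_t = 2.08 V; 3.44 ≥ 2.08 ✓.

I_D ≈ 6.3 mA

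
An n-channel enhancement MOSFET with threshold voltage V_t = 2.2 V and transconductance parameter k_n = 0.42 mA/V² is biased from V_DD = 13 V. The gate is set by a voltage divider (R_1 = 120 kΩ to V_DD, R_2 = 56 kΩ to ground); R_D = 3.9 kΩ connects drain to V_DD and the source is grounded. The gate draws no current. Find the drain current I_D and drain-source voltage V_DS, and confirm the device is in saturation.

V_G = V_DD·R_2/(R_1+R_2) = 13×56/176 = 4.14 V. With the source grounded, V_GS = V_G = 4.14 V.
Assume saturation: I_D = (k_n/2)(V_GS − V_t)² = (0.42/2)×(4.14 − 2.2)² = 0.21×1.94² = 0.787 mA.
V_DS = V_DD − I_D·R_D = 13 − 0.787×3.9 = 9.93 V.
Saturation requires V_DS ≥ V_GS − V_t = 1.94 V; 9.93 ≥ 1.94 ✓.

I_D ≈ 0.79 mA, V_DS ≈ 9.9 V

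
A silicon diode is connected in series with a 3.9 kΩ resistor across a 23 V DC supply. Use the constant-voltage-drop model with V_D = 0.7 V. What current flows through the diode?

I ≈ 5.7 mA

KVL around the loop: 23 = V_D + I·R = 0.7 + I × 3.9 kΩ.
So I = (23 − 0.7) / 3.9 kΩ = 22.3 / 3.9 = 5.72 mA.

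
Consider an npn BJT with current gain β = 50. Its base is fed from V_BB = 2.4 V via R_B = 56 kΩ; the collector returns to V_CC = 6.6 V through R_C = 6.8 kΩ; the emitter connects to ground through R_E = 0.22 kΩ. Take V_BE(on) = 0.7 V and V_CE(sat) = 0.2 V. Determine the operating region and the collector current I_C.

Assume active: I_B = (2.4 − 0.7)/(56 + 51×0.22) = 0.0253 mA, I_C = β·I_B = 1.26 mA.
Then V_CE = 6.6 − 1.26×6.8 − 1.29×0.22 = -2.28 V < 0.2 V — the active assumption fails.
Re-solve with V_CE = 0.2 V. KCL at the emitter: V_E/R_E = (V_BB−0.7−V_E)/R_B + (V_CC−0.2−V_E)/R_C, giving V_E = 0.206 V.
I_C = (V_CC − 0.2 − V_E)/R_C = (6.4 − 0.206)/6.8 = 0.911 mA.
Check: I_B = (1.7 − 0.206)/56 = 0.0267 mA, and β·I_B = 1.33 mA > I_C, confirming saturation.

saturation; I_C ≈ 0.91 mA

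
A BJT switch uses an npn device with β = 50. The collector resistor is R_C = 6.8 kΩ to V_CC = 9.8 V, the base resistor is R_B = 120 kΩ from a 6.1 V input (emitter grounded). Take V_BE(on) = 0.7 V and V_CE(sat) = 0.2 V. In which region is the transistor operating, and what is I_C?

Assume active: I_B = (6.1 − 0.7)/120 = 0.045 mA, giving I_C = β·I_B = 2.25 mA.
But then V_CE = 9.8 − 2.25×6.8 = -5.5 V < V_CE(sat) = 0.2 V — impossible in the active region.
So the transistor is saturated. With V_CE = 0.2 V, I_C = (V_CC − 0.2)/R_C = 9.6/6.8 = 1.41 mA.
Check: β·I_B = 2.25 mA > I_C = 1.41 mA, confirming saturation.

saturation; I_C ≈ 1.4 mA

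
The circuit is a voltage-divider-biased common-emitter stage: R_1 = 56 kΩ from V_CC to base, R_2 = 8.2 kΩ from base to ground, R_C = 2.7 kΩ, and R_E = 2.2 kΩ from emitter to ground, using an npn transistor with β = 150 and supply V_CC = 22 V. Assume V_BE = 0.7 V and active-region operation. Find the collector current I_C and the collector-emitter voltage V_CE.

Thevenize the base divider: V_Th = V_CC·R_2/(R_1+R_2) = 22×8.2/64.2 = 2.81 V, R_Th = R_1‖R_2 = 7.15 kΩ.
Base-emitter loop: V_Th = I_B·R_Th + V_BE + (β+1)I_B·R_E, so I_B = (2.81 − 0.7) / (7.15 + 151×2.2) = 0.00622 mA.
I_C = β·I_B = 150×0.00622 = 0.933 mA, and I_E = (β+1)I_B = 0.939 mA.
V_CE = V_CC − I_C·R_C − I_E·R_E = 22 − 0.933×2.7 − 0.939×2.2 = 17.4 V.
V_CE = 17.4 V > 0.2 V confirms active-region operation.

I_C ≈ 0.93 mA, V_CE ≈ 17 V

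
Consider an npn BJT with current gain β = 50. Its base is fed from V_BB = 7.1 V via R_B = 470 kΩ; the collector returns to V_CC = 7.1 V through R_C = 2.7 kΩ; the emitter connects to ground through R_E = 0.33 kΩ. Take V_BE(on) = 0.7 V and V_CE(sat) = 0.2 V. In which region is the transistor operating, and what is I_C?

active; I_C ≈ 0.66 mA

Assume active. Base-emitter loop: I_B = (V_BB − V_BE)/(R_B + (β+1)R_E) = (7.1 − 0.7)/(470 + 51×0.33) = 0.0131 mA.
I_C = β·I_B = 50×0.0131 = 0.657 mA.
V_CE = V_CC − I_C·R_C − I_E·R_E = 7.1 − 0.657×2.7 − 0.67×0.33 = 5.1 V > V_CE(sat), so the active-region assumption holds.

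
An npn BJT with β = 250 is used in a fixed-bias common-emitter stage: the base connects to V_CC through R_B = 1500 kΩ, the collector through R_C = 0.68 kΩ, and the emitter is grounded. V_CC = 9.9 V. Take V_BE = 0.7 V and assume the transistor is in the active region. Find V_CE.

V_CE ≈ 8.9 V

Base loop: V_CC = I_B·R_B + V_BE, so I_B = (9.9 − 0.7)/1500 kΩ = 0.00613 mA.
In the active region I_C = β·I_B = 250 × 0.00613 = 1.53 mA.
Collector loop: V_CE = V_CC − I_C·R_C = 9.9 − 1.53×0.68 = 8.86 V.
Since V_CE = 8.86 V > V_CE(sat) ≈ 0.2 V, the transistor is in the active region as assumed.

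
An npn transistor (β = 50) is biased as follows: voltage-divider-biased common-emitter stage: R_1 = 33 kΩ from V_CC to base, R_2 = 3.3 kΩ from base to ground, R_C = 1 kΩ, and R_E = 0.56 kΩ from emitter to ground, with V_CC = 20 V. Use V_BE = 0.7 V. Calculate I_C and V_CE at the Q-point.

I_C ≈ 1.8 mA, V_CE ≈ 17 V

Thevenize the base divider: V_Th = V_CC·R_2/(R_1+R_2) = 20×3.3/36.3 = 1.82 V, R_Th = R_1‖R_2 = 3 kΩ.
Base-emitter loop: V_Th = I_B·R_Th + V_BE + (β+1)I_B·R_E, so I_B = (1.82 − 0.7) / (3 + 51×0.56) = 0.0354 mA.
I_C = β·I_B = 50×0.0354 = 1.77 mA, and I_E = (β+1)I_B = 1.81 mA.
V_CE = V_CC − I_C·R_C − I_E·R_E = 20 − 1.77×1 − 1.81×0.56 = 17.2 V.
V_CE = 17.2 V > 0.2 V confirms active-region operation.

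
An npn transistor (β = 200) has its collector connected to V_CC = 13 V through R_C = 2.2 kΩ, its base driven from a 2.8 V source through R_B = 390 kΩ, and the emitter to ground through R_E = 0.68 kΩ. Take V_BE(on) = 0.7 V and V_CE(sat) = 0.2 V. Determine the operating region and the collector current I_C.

active; I_C ≈ 0.8 mA

Assume active. Base-emitter loop: I_B = (V_BB − V_BE)/(R_B + (β+1)R_E) = (2.8 − 0.7)/(390 + 201×0.68) = 0.00399 mA.
I_C = β·I_B = 200×0.00399 = 0.797 mA.
V_CE = V_CC − I_C·R_C − I_E·R_E = 13 − 0.797×2.2 − 0.801×0.68 = 10.7 V > V_CE(sat), so the active-region assumption holds.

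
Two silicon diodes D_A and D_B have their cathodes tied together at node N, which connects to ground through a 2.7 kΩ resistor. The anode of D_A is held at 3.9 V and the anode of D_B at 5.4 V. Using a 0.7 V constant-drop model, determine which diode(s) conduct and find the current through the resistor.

Only D_B conducts; I_R ≈ 1.7 mA

Assume both conduct. Then node N would need to be at both 3.9−0.7 = 3.2 V and 5.4−0.7 = 4.7 V, which is impossible.
Assume only D_B conducts: V_N = 5.4 − 0.7 = 4.7 V, so I_R = 4.7/2.7 = 1.74 mA.
Check D_A: its anode-to-cathode voltage is 3.9 − 4.7 = -0.8 V < 0.7 V, so it is off. The assumption is consistent.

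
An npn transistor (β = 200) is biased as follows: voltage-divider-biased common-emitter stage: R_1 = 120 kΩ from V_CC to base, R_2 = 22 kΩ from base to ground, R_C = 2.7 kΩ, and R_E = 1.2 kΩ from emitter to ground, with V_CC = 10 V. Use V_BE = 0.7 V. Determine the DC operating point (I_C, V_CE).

I_C ≈ 0.65 mA, V_CE ≈ 7.4 V

Thevenize the base divider: V_Th = V_CC·R_2/(R_1+R_2) = 10×22/142 = 1.55 V, R_Th = R_1‖R_2 = 18.6 kΩ.
Base-emitter loop: V_Th = I_B·R_Th + V_BE + (β+1)I_B·R_E, so I_B = (1.55 − 0.7) / (18.6 + 201×1.2) = 0.00327 mA.
I_C = β·I_B = 200×0.00327 = 0.654 mA, and I_E = (β+1)I_B = 0.657 mA.
V_CE = V_CC − I_C·R_C − I_E·R_E = 10 − 0.654×2.7 − 0.657×1.2 = 7.45 V.
V_CE = 7.45 V > 0.2 V confirms active-region operation.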